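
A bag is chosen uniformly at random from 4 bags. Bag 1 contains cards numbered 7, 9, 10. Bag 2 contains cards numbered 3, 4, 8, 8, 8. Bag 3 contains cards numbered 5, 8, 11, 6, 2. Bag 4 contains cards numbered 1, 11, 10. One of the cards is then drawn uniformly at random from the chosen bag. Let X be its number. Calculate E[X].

E[X | bag 1] = (7+9+10)/3 = 26/3.
E[X | bag 2] = (3+4+8+8+8)/5 = 31/5.
E[X | bag 3] = (5+8+11+6+2)/5 = 32/5.
E[X | bag 4] = (1+11+10)/3 = 22/3.
E[X] = (1/4)·(26/3) + (1/4)·(31/5) + (1/4)·(32/5) + (1/4)·(22/3) = 143/20.

143/20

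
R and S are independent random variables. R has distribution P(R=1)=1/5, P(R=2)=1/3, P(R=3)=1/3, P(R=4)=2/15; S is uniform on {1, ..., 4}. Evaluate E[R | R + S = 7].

P(R + S = 7) = 7/60.
Summing R·P(x,y) over outcomes with R + S = 7 gives 23/60.
E[R | R + S = 7] = (23/60) / (7/60) = 23/7.

23/7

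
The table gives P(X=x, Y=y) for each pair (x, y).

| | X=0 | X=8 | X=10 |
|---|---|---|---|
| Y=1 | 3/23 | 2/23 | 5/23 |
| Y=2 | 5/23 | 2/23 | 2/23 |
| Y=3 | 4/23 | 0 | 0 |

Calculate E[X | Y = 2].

P(Y = 2) = 9/23.
Σ X·P over the event = 0·(5/23) + 8·(2/23) + 10·(2/23) = 36/23.
E[X | Y = 2] = (36/23) / (9/23) = 4.

4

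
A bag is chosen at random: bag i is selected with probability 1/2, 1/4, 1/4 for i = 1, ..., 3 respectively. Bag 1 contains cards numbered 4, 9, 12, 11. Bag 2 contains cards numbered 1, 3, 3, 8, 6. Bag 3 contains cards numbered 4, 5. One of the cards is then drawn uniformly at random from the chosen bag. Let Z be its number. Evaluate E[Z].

E[Z | bag 1] = (4+9+12+11)/4 = 9.
E[Z | bag 2] = (1+3+3+8+6)/5 = 21/5.
E[Z | bag 3] = (4+5)/2 = 9/2.
By the law of total expectation,
E[Z] = (1/2)·(9) + (1/4)·(21/5) + (1/4)·(9/2) = 267/40.

267/40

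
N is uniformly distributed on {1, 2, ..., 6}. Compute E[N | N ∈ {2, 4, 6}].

P(N ∈ {2, 4, 6}) = 1/2.
Σ over the event: 2·1/6 + 4·1/6 + 6·1/6 = 2.
E[N | N ∈ {2, 4, 6}] = (2) / (1/2) = 4.

4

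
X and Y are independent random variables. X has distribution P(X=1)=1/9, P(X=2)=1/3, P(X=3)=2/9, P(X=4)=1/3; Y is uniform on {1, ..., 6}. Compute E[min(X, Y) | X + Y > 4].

109/43

P(X + Y > 4) = 43/54.
Summing min(X,Y)·P(x,y) over outcomes with X + Y > 4 gives 109/54.
E[min(X, Y) | X + Y > 4] = (109/54) / (43/54) = 109/43.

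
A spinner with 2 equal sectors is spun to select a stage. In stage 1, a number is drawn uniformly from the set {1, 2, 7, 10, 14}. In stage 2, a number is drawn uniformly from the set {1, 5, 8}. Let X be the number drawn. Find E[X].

E[X | stage 1] = (1+2+7+10+14)/5 = 34/5.
E[X | stage 2] = (1+5+8)/3 = 14/3.
By the law of total expectation,
E[X] = (1/2)·(34/5) + (1/2)·(14/3) = 86/15.

86/15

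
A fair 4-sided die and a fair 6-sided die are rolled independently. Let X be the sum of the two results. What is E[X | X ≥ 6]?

P(X ≥ 6) = 7/12.
Σ over the event: 6·1/6 + 7·1/6 + 8·1/8 + 9·1/12 + 10·1/24 = 13/3.
E[X | X ≥ 6] = (13/3) / (7/12) = 52/7.

52/7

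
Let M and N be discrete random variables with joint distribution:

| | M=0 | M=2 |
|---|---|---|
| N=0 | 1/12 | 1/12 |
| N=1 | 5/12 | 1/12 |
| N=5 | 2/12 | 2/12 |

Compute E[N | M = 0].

15/8

P(M = 0) = 2/3.
Σ N·P over the event = 0·(1/12) + 1·(5/12) + 5·(2/12) = 5/4.
E[N | M = 0] = (5/4) / (2/3) = 15/8.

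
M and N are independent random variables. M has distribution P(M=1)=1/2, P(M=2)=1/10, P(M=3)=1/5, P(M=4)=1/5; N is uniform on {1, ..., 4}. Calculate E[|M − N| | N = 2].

P(N = 2) = 1/4.
Summing |M−N|·P(x,y) over outcomes with N = 2 gives 11/40.
E[|M − N| | N = 2] = (11/40) / (1/4) = 11/10.

11/10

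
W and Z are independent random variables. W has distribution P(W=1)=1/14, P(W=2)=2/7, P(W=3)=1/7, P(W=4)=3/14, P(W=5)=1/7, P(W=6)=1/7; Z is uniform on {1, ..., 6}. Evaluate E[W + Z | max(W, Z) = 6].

223/24

P(max(W, Z) = 6) = 2/7.
Summing (W+Z)·P(x,y) over outcomes with max(W, Z) = 6 gives 223/84.
E[W + Z | max(W, Z) = 6] = (223/84) / (2/7) = 223/24.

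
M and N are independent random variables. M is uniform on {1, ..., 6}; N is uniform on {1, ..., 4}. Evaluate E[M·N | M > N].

145/14

P(M > N) = 7/12.
Summing MN·P(x,y) over outcomes with M > N gives 145/24.
E[M·N | M > N] = (145/24) / (7/12) = 145/14.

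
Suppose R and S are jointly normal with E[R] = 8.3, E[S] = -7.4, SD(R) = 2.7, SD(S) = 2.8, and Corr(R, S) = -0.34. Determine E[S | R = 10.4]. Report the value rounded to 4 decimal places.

-8.1404

For a bivariate normal, E[S | R=x] = μ_S + ρ·(σ_S/σ_R)·(x − μ_R).
E[S | R=10.4] = -7.4 + (-0.34)·(2.8/2.7)·(10.4 − (8.3)) = -7.4 + (-0.35259)·(2.1) = -8.1404.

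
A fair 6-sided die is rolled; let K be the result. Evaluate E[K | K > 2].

9/2

Given K > 2, K is equally likely to be any of {3, 4, 5, 6}.
E[K | K > 2] = (3 + 4 + 5 + 6) / 4 = 9/2.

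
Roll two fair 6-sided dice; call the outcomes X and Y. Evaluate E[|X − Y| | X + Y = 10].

4/3

Outcomes with X + Y = 10: (4,6), (5,5), (6,4), each with probability 1/36.
E[|X − Y| | X + Y = 10] = (2 + 0 + 2) / 3 = 4/3.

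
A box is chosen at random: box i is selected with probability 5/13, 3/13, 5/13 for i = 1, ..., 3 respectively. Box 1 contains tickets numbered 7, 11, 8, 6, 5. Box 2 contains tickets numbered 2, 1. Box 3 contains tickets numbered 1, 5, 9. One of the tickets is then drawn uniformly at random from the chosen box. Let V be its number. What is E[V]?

E[V | box 1] = (7+11+8+6+5)/5 = 37/5.
E[V | box 2] = (2+1)/2 = 3/2.
E[V | box 3] = (1+5+9)/3 = 5.
By the law of total expectation,
E[V] = (5/13)·(37/5) + (3/13)·(3/2) + (5/13)·(5) = 133/26.

133/26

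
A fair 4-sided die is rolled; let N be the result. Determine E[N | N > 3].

4

Given N > 3, N is equally likely to be any of {4}.
E[N | N > 3] = (4) / 1 = 4.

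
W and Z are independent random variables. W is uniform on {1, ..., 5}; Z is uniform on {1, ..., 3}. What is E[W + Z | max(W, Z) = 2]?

P(max(W, Z) = 2) = 1/5.
Summing (W+Z)·P(x,y) over outcomes with max(W, Z) = 2 gives 2/3.
E[W + Z | max(W, Z) = 2] = (2/3) / (1/5) = 10/3.

10/3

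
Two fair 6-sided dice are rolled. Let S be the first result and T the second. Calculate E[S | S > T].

14/3

P(S > T) = 5/12.
Summing S·P(x,y) over outcomes with S > T gives 35/18.
E[S | S > T] = (35/18) / (5/12) = 14/3.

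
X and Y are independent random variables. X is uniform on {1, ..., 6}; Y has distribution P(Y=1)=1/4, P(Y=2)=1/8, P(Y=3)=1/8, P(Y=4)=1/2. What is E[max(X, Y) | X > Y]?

117/25

P(X > Y) = 25/48.
Summing max(X,Y)·P(x,y) over outcomes with X > Y gives 39/16.
E[max(X, Y) | X > Y] = (39/16) / (25/48) = 117/25.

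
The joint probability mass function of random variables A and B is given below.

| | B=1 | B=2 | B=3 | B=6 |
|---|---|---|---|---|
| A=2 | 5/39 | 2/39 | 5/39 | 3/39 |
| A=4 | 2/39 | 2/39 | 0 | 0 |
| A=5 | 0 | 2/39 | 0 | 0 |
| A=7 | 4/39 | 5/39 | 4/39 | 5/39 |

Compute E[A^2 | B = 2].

P(B = 2) = 11/39.
Σ A^2·P over the event = 4·(2/39) + 16·(2/39) + 25·(2/39) + 49·(5/39) = 335/39.
E[A^2 | B = 2] = (335/39) / (11/39) = 335/11.

335/11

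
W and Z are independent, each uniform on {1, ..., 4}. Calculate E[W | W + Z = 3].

P(W + Z = 3) = 1/8.
Summing W·P(x,y) over outcomes with W + Z = 3 gives 3/16.
E[W | W + Z = 3] = (3/16) / (1/8) = 3/2.

3/2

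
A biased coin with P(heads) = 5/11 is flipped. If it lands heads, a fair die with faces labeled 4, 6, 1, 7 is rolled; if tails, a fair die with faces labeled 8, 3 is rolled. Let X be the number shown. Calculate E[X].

E[X | heads] = (4+6+1+7)/4 = 9/2.
E[X | tails] = (8+3)/2 = 11/2.
E[X] = (5/11)·(9/2) + (6/11)·(11/2) = 111/22.

111/22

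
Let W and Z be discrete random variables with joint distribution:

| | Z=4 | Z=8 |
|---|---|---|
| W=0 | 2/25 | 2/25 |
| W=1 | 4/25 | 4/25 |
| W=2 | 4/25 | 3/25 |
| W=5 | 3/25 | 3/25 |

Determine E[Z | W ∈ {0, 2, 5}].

100/17

P(W ∈ {0, 2, 5}) = 17/25.
Σ Z·P over the event = 4·(2/25) + 8·(2/25) + 4·(4/25) + 8·(3/25) + 4·(3/25) + 8·(3/25) = 4.
E[Z | W ∈ {0, 2, 5}] = (4) / (17/25) = 100/17.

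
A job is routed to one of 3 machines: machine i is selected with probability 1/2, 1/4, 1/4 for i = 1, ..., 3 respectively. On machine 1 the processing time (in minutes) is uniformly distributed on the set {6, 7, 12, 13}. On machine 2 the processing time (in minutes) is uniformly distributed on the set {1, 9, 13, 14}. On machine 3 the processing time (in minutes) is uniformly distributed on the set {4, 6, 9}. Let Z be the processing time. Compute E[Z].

415/48

E[Z | machine 1] = (6+7+12+13)/4 = 19/2.
E[Z | machine 2] = (1+9+13+14)/4 = 37/4.
E[Z | machine 3] = (4+6+9)/3 = 19/3.
E[Z] = (1/2)·(19/2) + (1/4)·(37/4) + (1/4)·(19/3) = 415/48.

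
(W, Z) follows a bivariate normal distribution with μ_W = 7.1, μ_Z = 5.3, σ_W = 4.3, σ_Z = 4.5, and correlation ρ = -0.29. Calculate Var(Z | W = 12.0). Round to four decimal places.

18.5470

The conditional variance in a bivariate normal is σ_Z²(1 − ρ²), independent of x.
Var(Z | W=12.0) = (4.5)²·(1 − (-0.29)²) = 20.25·0.9159 = 18.5470.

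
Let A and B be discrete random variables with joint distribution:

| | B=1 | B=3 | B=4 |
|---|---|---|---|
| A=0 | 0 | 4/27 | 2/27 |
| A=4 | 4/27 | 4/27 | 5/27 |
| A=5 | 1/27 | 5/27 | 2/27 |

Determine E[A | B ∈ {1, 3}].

31/9

P(B ∈ {1, 3}) = 2/3.
Σ A·P over the event = 0·(4/27) + 4·(4/27) + 4·(4/27) + 5·(1/27) + 5·(5/27) = 62/27.
E[A | B ∈ {1, 3}] = (62/27) / (2/3) = 31/9.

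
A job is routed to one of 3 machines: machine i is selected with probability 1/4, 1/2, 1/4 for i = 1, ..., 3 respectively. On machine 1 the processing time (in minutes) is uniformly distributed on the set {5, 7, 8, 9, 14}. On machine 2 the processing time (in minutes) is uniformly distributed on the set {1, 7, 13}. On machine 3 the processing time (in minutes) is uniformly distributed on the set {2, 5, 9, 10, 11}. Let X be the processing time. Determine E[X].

15/2

E[X | machine 1] = (5+7+8+9+14)/5 = 43/5.
E[X | machine 2] = (1+7+13)/3 = 7.
E[X | machine 3] = (2+5+9+10+11)/5 = 37/5.
By the law of total expectation,
E[X] = (1/4)·(43/5) + (1/2)·(7) + (1/4)·(37/5) = 15/2.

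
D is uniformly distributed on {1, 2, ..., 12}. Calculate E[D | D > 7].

Given D > 7, D is equally likely to be any of {8, 9, 10, 11, 12}.
E[D | D > 7] = (8 + 9 + 10 + 11 + 12) / 5 = 10.

10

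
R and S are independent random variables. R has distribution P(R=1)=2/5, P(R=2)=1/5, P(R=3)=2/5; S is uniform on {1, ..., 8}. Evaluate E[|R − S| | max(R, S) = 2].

3/4

P(max(R, S) = 2) = 1/10.
Summing |R−S|·P(x,y) over outcomes with max(R, S) = 2 gives 3/40.
E[|R − S| | max(R, S) = 2] = (3/40) / (1/10) = 3/4.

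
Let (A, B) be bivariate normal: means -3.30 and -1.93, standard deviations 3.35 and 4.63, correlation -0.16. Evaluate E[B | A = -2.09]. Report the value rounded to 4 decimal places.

-2.1976

E[B | A=x] = μ_B + ρ(σ_B/σ_A)(x − μ_A) for jointly normal variables.
E[B | A=-2.09] = -1.93 + (-0.16)·(4.63/3.35)·(-2.09 − (-3.30)) = -1.93 + (-0.22113)·(1.21) = -2.1976.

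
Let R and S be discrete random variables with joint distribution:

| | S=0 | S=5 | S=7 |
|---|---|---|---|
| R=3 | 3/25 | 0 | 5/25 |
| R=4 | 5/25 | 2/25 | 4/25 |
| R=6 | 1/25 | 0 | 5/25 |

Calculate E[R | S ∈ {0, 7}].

96/23

P(S ∈ {0, 7}) = 23/25.
Σ R·P over the event = 3·(3/25) + 3·(5/25) + 4·(5/25) + 4·(4/25) + 6·(1/25) + 6·(5/25) = 96/25.
E[R | S ∈ {0, 7}] = (96/25) / (23/25) = 96/23.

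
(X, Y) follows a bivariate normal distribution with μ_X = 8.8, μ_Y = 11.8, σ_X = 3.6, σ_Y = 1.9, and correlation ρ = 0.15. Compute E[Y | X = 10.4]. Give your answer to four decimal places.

For a bivariate normal, E[Y | X=x] = μ_Y + ρ·(σ_Y/σ_X)·(x − μ_X).
E[Y | X=10.4] = 11.8 + (0.15)·(1.9/3.6)·(10.4 − (8.8)) = 11.8 + (0.079167)·(1.6) = 11.9267.

11.9267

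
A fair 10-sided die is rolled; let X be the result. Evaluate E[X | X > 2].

Given X > 2, X is equally likely to be any of {3, 4, 5, 6, 7, 8, 9, 10}.
E[X | X > 2] = (3 + 4 + 5 + 6 + 7 + 8 + 9 + 10) / 8 = 13/2.

13/2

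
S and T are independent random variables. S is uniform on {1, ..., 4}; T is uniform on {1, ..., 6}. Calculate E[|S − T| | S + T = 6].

Outcomes with S + T = 6: (1,5), (2,4), (3,3), (4,2), each with probability 1/24.
E[|S − T| | S + T = 6] = (4 + 2 + 0 + 2) / 4 = 2.

2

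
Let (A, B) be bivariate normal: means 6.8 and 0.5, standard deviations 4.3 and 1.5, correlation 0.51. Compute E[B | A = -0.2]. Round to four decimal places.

E[B | A=x] = μ_B + ρ(σ_B/σ_A)(x − μ_A) for jointly normal variables.
E[B | A=-0.2] = 0.5 + (0.51)·(1.5/4.3)·(-0.2 − (6.8)) = 0.5 + (0.177907)·(-7) = -0.7453.

-0.7453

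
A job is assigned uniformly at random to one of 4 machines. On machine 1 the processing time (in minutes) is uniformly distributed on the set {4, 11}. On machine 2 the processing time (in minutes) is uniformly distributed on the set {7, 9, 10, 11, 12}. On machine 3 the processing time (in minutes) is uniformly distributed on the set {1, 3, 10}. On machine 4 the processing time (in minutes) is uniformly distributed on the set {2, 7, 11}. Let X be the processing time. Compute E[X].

859/120

E[X | machine 1] = (4+11)/2 = 15/2.
E[X | machine 2] = (7+9+10+11+12)/5 = 49/5.
E[X | machine 3] = (1+3+10)/3 = 14/3.
E[X | machine 4] = (2+7+11)/3 = 20/3.
E[X] = (1/4)·(15/2) + (1/4)·(49/5) + (1/4)·(14/3) + (1/4)·(20/3) = 859/120.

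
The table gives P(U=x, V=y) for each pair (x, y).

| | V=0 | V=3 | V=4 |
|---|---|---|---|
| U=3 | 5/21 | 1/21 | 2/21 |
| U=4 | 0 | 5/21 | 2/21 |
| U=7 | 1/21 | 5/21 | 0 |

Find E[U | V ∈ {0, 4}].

P(V ∈ {0, 4}) = 10/21.
Σ U·P over the event = 3·(5/21) + 3·(2/21) + 4·(2/21) + 7·(1/21) = 12/7.
E[U | V ∈ {0, 4}] = (12/7) / (10/21) = 18/5.

18/5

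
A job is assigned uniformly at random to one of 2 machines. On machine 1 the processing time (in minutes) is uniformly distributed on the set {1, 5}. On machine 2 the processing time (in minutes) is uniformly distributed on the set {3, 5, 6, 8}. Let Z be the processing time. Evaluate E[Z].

17/4

E[Z | machine 1] = (1+5)/2 = 3.
E[Z | machine 2] = (3+5+6+8)/4 = 11/2.
E[Z] = (1/2)·(3) + (1/2)·(11/2) = 17/4.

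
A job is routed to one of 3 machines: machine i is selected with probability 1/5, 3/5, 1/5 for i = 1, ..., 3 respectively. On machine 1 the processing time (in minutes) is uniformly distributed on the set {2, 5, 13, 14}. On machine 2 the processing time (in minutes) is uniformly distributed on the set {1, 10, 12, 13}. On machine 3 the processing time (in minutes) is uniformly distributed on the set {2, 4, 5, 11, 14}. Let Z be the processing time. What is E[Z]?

E[Z | machine 1] = (2+5+13+14)/4 = 17/2.
E[Z | machine 2] = (1+10+12+13)/4 = 9.
E[Z | machine 3] = (2+4+5+11+14)/5 = 36/5.
E[Z] = (1/5)·(17/2) + (3/5)·(9) + (1/5)·(36/5) = 427/50.

427/50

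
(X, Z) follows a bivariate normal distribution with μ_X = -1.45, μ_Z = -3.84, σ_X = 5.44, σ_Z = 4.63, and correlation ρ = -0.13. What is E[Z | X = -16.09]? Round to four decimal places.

-2.2202

For a bivariate normal, E[Z | X=x] = μ_Z + ρ·(σ_Z/σ_X)·(x − μ_X).
E[Z | X=-16.09] = -3.84 + (-0.13)·(4.63/5.44)·(-16.09 − (-1.45)) = -3.84 + (-0.11064)·(-14.64) = -2.2202.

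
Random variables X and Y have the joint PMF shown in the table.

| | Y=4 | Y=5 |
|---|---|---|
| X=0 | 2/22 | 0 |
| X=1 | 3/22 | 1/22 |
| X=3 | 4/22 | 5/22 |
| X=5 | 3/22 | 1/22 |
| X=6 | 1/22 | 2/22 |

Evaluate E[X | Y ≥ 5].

11/3

P(Y ≥ 5) = 9/22.
Σ X·P over the event = 1·(1/22) + 3·(5/22) + 5·(1/22) + 6·(2/22) = 3/2.
E[X | Y ≥ 5] = (3/2) / (9/22) = 11/3.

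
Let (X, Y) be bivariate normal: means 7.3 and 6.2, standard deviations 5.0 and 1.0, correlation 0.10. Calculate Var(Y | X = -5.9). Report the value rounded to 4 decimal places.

For a bivariate normal, Var(Y | X=x) = σ_Y²(1 − ρ²).
Var(Y | X=-5.9) = (1.0)²·(1 − (0.10)²) = 1·0.99 = 0.9900.

0.9900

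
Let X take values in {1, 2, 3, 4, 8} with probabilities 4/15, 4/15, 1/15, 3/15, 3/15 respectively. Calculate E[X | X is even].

P(X is even) = 2/3.
Σ over the event: 2·4/15 + 4·1/5 + 8·1/5 = 44/15.
E[X | X is even] = (44/15) / (2/3) = 22/5.

22/5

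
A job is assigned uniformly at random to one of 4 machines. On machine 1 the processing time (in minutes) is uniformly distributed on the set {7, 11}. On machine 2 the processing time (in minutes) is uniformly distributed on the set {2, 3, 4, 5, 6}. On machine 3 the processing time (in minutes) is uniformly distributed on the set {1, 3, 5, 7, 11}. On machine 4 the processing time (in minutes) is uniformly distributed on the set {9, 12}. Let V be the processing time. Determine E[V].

E[V | machine 1] = (7+11)/2 = 9.
E[V | machine 2] = (2+3+4+5+6)/5 = 4.
E[V | machine 3] = (1+3+5+7+11)/5 = 27/5.
E[V | machine 4] = (9+12)/2 = 21/2.
By the law of total expectation,
E[V] = (1/4)·(9) + (1/4)·(4) + (1/4)·(27/5) + (1/4)·(21/2) = 289/40.

289/40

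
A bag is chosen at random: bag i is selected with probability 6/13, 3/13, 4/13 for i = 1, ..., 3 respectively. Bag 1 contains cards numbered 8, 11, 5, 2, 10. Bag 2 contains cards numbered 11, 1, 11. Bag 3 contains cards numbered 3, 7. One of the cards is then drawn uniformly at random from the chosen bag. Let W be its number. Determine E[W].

431/65

E[W | bag 1] = (8+11+5+2+10)/5 = 36/5.
E[W | bag 2] = (11+1+11)/3 = 23/3.
E[W | bag 3] = (3+7)/2 = 5.
E[W] = (6/13)·(36/5) + (3/13)·(23/3) + (4/13)·(5) = 431/65.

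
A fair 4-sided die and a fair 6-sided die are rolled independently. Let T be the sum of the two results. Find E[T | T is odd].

6

P(T is odd) = 1/2.
Σ over the event: 3·1/12 + 5·1/6 + 7·1/6 + 9·1/12 = 3.
E[T | T is odd] = (3) / (1/2) = 6.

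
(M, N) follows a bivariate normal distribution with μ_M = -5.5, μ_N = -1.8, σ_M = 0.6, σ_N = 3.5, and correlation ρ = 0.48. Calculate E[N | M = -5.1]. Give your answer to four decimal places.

For a bivariate normal, E[N | M=x] = μ_N + ρ·(σ_N/σ_M)·(x − μ_M).
E[N | M=-5.1] = -1.8 + (0.48)·(3.5/0.6)·(-5.1 − (-5.5)) = -1.8 + (2.8)·(0.4) = -0.6800.

-0.6800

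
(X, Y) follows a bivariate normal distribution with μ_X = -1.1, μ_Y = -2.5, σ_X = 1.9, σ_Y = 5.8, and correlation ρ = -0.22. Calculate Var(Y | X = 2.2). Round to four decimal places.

Var(Y | X=x) = (1 − ρ²)·σ_Y².
Var(Y | X=2.2) = (5.8)²·(1 − (-0.22)²) = 33.64·0.9516 = 32.0118.

32.0118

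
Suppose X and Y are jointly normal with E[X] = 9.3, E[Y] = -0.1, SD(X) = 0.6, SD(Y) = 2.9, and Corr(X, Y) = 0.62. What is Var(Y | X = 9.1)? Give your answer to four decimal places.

5.1772

Var(Y | X=x) = (1 − ρ²)·σ_Y².
Var(Y | X=9.1) = (2.9)²·(1 − (0.62)²) = 8.41·0.6156 = 5.1772.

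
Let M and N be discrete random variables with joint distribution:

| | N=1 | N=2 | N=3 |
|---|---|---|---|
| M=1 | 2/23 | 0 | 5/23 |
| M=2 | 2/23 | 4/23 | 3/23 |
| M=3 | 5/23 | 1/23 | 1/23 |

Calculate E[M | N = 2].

11/5

P(N = 2) = 5/23.
Σ M·P over the event = 2·(4/23) + 3·(1/23) = 11/23.
E[M | N = 2] = (11/23) / (5/23) = 11/5.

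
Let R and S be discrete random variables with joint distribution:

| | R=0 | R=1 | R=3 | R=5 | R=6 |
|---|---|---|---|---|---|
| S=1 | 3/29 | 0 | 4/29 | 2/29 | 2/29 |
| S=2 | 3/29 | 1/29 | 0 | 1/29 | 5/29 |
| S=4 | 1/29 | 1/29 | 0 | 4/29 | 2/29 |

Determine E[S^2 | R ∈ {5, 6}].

31/4

P(R ∈ {5, 6}) = 16/29.
Σ S^2·P over the event = 1·(2/29) + 4·(1/29) + 16·(4/29) + 1·(2/29) + 4·(5/29) + 16·(2/29) = 124/29.
E[S^2 | R ∈ {5, 6}] = (124/29) / (16/29) = 31/4.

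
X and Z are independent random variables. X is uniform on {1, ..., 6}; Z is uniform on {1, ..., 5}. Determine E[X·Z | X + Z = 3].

2

Outcomes with X + Z = 3: (1,2), (2,1), each with probability 1/30.
E[X·Z | X + Z = 3] = (2 + 2) / 2 = 2.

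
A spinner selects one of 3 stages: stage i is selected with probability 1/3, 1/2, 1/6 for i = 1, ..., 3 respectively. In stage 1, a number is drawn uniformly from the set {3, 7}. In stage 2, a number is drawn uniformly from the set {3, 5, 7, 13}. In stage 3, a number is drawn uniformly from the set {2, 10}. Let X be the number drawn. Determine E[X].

E[X | stage 1] = (3+7)/2 = 5.
E[X | stage 2] = (3+5+7+13)/4 = 7.
E[X | stage 3] = (2+10)/2 = 6.
By the law of total expectation,
E[X] = (1/3)·(5) + (1/2)·(7) + (1/6)·(6) = 37/6.

37/6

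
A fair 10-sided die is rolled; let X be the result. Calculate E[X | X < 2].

1

Given X < 2, X is equally likely to be any of {1}.
E[X | X < 2] = (1) / 1 = 1.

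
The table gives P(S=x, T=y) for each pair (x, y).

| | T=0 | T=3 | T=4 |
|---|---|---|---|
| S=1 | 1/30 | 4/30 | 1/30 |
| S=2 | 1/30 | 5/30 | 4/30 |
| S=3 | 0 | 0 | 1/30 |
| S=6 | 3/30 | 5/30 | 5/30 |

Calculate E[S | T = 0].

P(T = 0) = 1/6.
Σ S·P over the event = 1·(1/30) + 2·(1/30) + 6·(3/30) = 7/10.
E[S | T = 0] = (7/10) / (1/6) = 21/5.

21/5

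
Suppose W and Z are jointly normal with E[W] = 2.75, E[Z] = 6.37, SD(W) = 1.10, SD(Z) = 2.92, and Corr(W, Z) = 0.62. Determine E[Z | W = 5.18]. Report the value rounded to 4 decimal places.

E[Z | W=x] = μ_Z + ρ(σ_Z/σ_W)(x − μ_W) for jointly normal variables.
E[Z | W=5.18] = 6.37 + (0.62)·(2.92/1.10)·(5.18 − (2.75)) = 6.37 + (1.6458)·(2.43) = 10.3693.

10.3693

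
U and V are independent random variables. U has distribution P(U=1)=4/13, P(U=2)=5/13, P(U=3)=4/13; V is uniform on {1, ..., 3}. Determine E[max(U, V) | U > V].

P(U > V) = 1/3.
Summing max(U,V)·P(x,y) over outcomes with U > V gives 34/39.
E[max(U, V) | U > V] = (34/39) / (1/3) = 34/13.

34/13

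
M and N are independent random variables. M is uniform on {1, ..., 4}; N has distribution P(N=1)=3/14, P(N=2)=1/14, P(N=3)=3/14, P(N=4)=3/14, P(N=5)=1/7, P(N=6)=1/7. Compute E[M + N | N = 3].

P(N = 3) = 3/14.
Summing (M+N)·P(x,y) over outcomes with N = 3 gives 33/28.
E[M + N | N = 3] = (33/28) / (3/14) = 11/2.

11/2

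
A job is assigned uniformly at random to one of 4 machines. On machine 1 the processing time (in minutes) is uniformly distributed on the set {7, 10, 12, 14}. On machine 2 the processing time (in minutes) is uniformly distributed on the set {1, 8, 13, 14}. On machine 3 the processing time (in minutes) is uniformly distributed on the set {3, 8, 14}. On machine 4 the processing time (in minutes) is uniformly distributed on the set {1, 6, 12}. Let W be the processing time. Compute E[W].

413/48

E[W | machine 1] = (7+10+12+14)/4 = 43/4.
E[W | machine 2] = (1+8+13+14)/4 = 9.
E[W | machine 3] = (3+8+14)/3 = 25/3.
E[W | machine 4] = (1+6+12)/3 = 19/3.
By the law of total expectation,
E[W] = (1/4)·(43/4) + (1/4)·(9) + (1/4)·(25/3) + (1/4)·(19/3) = 413/48.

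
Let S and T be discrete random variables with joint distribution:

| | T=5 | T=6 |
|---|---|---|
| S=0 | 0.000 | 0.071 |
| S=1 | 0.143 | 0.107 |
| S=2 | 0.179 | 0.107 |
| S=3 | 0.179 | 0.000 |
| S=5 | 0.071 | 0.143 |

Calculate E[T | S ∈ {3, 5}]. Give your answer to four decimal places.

P(S ∈ {3, 5}) = 0.393.
Σ T·P over the event = 5·(0.179) + 5·(0.071) + 6·(0.143) = 2.108.
E[T | S ∈ {3, 5}] = (2.108) / (0.393) = 5.3639.

5.3639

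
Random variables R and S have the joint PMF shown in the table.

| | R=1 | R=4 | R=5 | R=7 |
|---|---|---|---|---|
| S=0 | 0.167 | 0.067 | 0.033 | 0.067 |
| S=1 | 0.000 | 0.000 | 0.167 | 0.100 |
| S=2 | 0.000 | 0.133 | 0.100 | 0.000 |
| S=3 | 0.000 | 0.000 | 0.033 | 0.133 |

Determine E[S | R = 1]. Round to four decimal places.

0.0000

P(R = 1) = 0.167.
Σ S·P over the event = 0·(0.167) = 0.000.
E[S | R = 1] = (0.000) / (0.167) = 0.0000.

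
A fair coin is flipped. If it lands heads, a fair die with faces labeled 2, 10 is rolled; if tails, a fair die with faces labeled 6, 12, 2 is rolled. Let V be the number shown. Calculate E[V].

19/3

E[V | heads] = (2+10)/2 = 6.
E[V | tails] = (6+12+2)/3 = 20/3.
E[V] = (1/2)·(6) + (1/2)·(20/3) = 19/3.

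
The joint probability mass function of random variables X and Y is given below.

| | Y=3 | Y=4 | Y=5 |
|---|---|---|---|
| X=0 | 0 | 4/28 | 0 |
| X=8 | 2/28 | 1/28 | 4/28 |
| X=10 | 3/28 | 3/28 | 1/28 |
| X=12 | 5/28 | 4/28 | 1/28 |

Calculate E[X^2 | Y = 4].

235/3

P(Y = 4) = 3/7.
Summing X^2·P(X=x,Y=y) over the conditioning event gives 235/7.
E[X^2 | Y = 4] = (235/7) / (3/7) = 235/3.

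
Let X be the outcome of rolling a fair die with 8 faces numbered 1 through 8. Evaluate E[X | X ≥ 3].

Given X ≥ 3, X is equally likely to be any of {3, 4, 5, 6, 7, 8}.
E[X | X ≥ 3] = (3 + 4 + 5 + 6 + 7 + 8) / 6 = 11/2.

11/2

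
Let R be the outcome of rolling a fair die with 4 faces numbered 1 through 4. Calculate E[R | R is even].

3

Given R is even, R is equally likely to be any of {2, 4}.
E[R | R is even] = (2 + 4) / 2 = 3.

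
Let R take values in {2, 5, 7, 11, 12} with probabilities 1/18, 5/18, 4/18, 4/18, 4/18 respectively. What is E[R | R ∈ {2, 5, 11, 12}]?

P(R ∈ {2, 5, 11, 12}) = 7/9.
Σ over the event: 2·1/18 + 5·5/18 + 11·2/9 + 12·2/9 = 119/18.
E[R | R ∈ {2, 5, 11, 12}] = (119/18) / (7/9) = 17/2.

17/2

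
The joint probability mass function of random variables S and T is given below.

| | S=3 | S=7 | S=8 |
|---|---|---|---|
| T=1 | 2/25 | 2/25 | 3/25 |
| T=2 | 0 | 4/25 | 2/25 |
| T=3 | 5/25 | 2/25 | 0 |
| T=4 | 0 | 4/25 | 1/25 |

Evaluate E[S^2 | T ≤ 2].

632/13

P(T ≤ 2) = 13/25.
Σ S^2·P over the event = 9·(2/25) + 49·(2/25) + 49·(4/25) + 64·(3/25) + 64·(2/25) = 632/25.
E[S^2 | T ≤ 2] = (632/25) / (13/25) = 632/13.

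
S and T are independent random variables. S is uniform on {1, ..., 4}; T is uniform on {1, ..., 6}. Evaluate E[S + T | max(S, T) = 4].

Outcomes with max(S, T) = 4: (1,4), (2,4), (3,4), (4,1), (4,2), (4,3), (4,4), each with probability 1/24.
E[S + T | max(S, T) = 4] = (5 + 6 + 7 + 5 + 6 + 7 + 8) / 7 = 44/7.

44/7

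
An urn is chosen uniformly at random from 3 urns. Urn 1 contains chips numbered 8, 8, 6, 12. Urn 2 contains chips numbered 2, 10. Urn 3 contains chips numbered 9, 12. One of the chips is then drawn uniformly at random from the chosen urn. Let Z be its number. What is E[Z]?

25/3

E[Z | urn 1] = (8+8+6+12)/4 = 17/2.
E[Z | urn 2] = (2+10)/2 = 6.
E[Z | urn 3] = (9+12)/2 = 21/2.
By the law of total expectation,
E[Z] = (1/3)·(17/2) + (1/3)·(6) + (1/3)·(21/2) = 25/3.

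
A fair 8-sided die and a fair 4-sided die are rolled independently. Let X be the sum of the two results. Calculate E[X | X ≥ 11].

34/3

P(X ≥ 11) = 3/32.
Σ over the event: 11·1/16 + 12·1/32 = 17/16.
E[X | X ≥ 11] = (17/16) / (3/32) = 34/3.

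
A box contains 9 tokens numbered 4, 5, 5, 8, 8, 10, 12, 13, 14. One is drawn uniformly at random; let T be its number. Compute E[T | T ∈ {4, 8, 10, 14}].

P(T ∈ {4, 8, 10, 14}) = 5/9.
Σ over the event: 4·1/9 + 8·2/9 + 10·1/9 + 14·1/9 = 44/9.
E[T | T ∈ {4, 8, 10, 14}] = (44/9) / (5/9) = 44/5.

44/5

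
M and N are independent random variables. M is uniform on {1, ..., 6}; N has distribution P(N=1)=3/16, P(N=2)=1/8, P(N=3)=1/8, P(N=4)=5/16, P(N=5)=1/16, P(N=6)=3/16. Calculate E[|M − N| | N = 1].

P(N = 1) = 3/16.
Summing |M−N|·P(x,y) over outcomes with N = 1 gives 15/32.
E[|M − N| | N = 1] = (15/32) / (3/16) = 5/2.

5/2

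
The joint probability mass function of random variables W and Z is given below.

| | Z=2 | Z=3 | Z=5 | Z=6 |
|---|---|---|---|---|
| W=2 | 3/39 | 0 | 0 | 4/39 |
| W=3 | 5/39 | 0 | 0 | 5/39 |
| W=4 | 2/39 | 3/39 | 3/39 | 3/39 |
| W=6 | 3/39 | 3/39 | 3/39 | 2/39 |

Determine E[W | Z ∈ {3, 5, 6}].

P(Z ∈ {3, 5, 6}) = 2/3.
Summing W·P(W=x,Z=y) over the conditioning event gives 107/39.
E[W | Z ∈ {3, 5, 6}] = (107/39) / (2/3) = 107/26.

107/26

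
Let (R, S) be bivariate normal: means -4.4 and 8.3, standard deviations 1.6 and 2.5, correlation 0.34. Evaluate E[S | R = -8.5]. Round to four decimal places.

E[S | R=x] = μ_S + ρ(σ_S/σ_R)(x − μ_R) for jointly normal variables.
E[S | R=-8.5] = 8.3 + (0.34)·(2.5/1.6)·(-8.5 − (-4.4)) = 8.3 + (0.53125)·(-4.1) = 6.1219.

6.1219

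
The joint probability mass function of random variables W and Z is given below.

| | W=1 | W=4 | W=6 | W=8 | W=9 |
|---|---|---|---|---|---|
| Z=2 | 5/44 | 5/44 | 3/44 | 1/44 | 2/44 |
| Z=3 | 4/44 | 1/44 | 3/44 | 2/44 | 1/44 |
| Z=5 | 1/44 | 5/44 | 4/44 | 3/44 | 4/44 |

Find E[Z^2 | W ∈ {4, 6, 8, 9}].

507/34

P(W ∈ {4, 6, 8, 9}) = 17/22.
Summing Z^2·P(W=x,Z=y) over the conditioning event gives 507/44.
E[Z^2 | W ∈ {4, 6, 8, 9}] = (507/44) / (17/22) = 507/34.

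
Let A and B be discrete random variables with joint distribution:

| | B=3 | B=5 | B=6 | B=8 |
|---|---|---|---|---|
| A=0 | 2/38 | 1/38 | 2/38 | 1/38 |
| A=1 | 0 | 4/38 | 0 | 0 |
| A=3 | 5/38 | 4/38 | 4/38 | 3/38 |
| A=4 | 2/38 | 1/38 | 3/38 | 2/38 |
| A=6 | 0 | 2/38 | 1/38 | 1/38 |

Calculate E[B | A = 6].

P(A = 6) = 2/19.
Σ B·P over the event = 5·(2/38) + 6·(1/38) + 8·(1/38) = 12/19.
E[B | A = 6] = (12/19) / (2/19) = 6.

6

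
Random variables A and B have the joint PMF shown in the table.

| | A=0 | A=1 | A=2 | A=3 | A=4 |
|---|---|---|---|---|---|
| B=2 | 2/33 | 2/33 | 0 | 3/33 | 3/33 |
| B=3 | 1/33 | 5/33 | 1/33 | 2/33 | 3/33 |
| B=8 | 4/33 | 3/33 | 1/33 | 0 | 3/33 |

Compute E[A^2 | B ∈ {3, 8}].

P(B ∈ {3, 8}) = 23/33.
Summing A^2·P(A=x,B=y) over the conditioning event gives 130/33.
E[A^2 | B ∈ {3, 8}] = (130/33) / (23/33) = 130/23.

130/23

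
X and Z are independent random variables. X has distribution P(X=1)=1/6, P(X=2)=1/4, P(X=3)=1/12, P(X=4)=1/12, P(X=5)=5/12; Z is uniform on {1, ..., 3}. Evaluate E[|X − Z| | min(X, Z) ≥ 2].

P(min(X, Z) ≥ 2) = 5/9.
Summing |X−Z|·P(x,y) over outcomes with min(X, Z) ≥ 2 gives 8/9.
E[|X − Z| | min(X, Z) ≥ 2] = (8/9) / (5/9) = 8/5.

8/5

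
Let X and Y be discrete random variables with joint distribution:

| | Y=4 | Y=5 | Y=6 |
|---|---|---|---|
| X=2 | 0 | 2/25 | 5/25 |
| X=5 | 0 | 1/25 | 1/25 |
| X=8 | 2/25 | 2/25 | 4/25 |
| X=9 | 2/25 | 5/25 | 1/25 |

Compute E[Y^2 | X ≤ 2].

P(X ≤ 2) = 7/25.
Summing Y^2·P(X=x,Y=y) over the conditioning event gives 46/5.
E[Y^2 | X ≤ 2] = (46/5) / (7/25) = 230/7.

230/7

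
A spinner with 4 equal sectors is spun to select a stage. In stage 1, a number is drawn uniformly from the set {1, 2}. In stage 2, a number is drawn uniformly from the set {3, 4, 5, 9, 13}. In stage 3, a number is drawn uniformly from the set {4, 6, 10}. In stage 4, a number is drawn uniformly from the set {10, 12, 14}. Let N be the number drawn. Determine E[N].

809/120

E[N | stage 1] = (1+2)/2 = 3/2.
E[N | stage 2] = (3+4+5+9+13)/5 = 34/5.
E[N | stage 3] = (4+6+10)/3 = 20/3.
E[N | stage 4] = (10+12+14)/3 = 12.
E[N] = (1/4)·(3/2) + (1/4)·(34/5) + (1/4)·(20/3) + (1/4)·(12) = 809/120.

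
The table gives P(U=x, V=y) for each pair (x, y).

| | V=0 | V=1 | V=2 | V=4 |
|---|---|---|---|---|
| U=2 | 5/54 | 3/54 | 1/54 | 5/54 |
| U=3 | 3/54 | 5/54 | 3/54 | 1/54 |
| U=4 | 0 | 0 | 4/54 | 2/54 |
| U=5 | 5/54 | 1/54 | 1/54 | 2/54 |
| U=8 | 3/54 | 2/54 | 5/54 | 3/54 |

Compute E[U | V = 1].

P(V = 1) = 11/54.
Σ U·P over the event = 2·(3/54) + 3·(5/54) + 5·(1/54) + 8·(2/54) = 7/9.
E[U | V = 1] = (7/9) / (11/54) = 42/11.

42/11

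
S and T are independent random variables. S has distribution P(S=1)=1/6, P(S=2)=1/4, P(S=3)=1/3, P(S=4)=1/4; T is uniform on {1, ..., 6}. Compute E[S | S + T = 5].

P(S + T = 5) = 1/6.
Summing S·P(x,y) over outcomes with S + T = 5 gives 4/9.
E[S | S + T = 5] = (4/9) / (1/6) = 8/3.

8/3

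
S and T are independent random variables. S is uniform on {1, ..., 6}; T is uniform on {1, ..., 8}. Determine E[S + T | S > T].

P(S > T) = 5/16.
Summing (S+T)·P(x,y) over outcomes with S > T gives 35/16.
E[S + T | S > T] = (35/16) / (5/16) = 7.

7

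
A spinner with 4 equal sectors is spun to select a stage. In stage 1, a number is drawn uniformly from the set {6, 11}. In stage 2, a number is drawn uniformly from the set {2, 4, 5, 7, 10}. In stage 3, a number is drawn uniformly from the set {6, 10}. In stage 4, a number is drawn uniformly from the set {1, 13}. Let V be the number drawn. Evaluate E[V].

E[V | stage 1] = (6+11)/2 = 17/2.
E[V | stage 2] = (2+4+5+7+10)/5 = 28/5.
E[V | stage 3] = (6+10)/2 = 8.
E[V | stage 4] = (1+13)/2 = 7.
E[V] = (1/4)·(17/2) + (1/4)·(28/5) + (1/4)·(8) + (1/4)·(7) = 291/40.

291/40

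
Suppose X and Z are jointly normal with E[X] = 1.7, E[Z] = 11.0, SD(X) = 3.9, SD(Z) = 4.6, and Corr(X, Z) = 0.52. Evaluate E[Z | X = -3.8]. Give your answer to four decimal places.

7.6267

For a bivariate normal, E[Z | X=x] = μ_Z + ρ·(σ_Z/σ_X)·(x − μ_X).
E[Z | X=-3.8] = 11.0 + (0.52)·(4.6/3.9)·(-3.8 − (1.7)) = 11.0 + (0.61333)·(-5.5) = 7.6267.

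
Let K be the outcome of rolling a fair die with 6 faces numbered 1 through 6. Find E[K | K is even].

4

Given K is even, K is equally likely to be any of {2, 4, 6}.
E[K | K is even] = (2 + 4 + 6) / 3 = 4.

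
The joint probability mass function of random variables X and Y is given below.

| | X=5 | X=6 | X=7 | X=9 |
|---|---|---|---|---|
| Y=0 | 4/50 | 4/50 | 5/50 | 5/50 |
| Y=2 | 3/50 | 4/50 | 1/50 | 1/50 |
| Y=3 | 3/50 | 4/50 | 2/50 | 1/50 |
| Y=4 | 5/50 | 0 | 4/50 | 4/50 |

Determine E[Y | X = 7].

P(X = 7) = 6/25.
Σ Y·P over the event = 0·(5/50) + 2·(1/50) + 3·(2/50) + 4·(4/50) = 12/25.
E[Y | X = 7] = (12/25) / (6/25) = 2.

2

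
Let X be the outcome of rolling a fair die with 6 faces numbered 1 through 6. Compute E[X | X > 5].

6

Given X > 5, X is equally likely to be any of {6}.
E[X | X > 5] = (6) / 1 = 6.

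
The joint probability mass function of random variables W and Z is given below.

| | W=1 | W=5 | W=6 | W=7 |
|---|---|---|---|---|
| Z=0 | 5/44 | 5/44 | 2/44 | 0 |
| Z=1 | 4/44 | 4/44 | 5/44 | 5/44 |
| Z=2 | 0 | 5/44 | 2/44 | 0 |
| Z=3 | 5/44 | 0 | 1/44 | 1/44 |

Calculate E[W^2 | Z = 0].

101/6

P(Z = 0) = 3/11.
Summing W^2·P(W=x,Z=y) over the conditioning event gives 101/22.
E[W^2 | Z = 0] = (101/22) / (3/11) = 101/6.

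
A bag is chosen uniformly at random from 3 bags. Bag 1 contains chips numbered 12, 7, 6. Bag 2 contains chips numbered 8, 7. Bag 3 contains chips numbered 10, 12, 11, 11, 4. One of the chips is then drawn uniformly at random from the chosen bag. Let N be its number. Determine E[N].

E[N | bag 1] = (12+7+6)/3 = 25/3.
E[N | bag 2] = (8+7)/2 = 15/2.
E[N | bag 3] = (10+12+11+11+4)/5 = 48/5.
E[N] = (1/3)·(25/3) + (1/3)·(15/2) + (1/3)·(48/5) = 763/90.

763/90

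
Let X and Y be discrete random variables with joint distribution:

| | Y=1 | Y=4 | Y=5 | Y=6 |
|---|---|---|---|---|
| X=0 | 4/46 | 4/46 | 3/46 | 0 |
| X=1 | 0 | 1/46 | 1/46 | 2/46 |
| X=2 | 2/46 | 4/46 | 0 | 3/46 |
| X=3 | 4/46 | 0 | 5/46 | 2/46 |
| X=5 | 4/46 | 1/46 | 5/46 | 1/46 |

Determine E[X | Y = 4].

P(Y = 4) = 5/23.
Σ X·P over the event = 0·(4/46) + 1·(1/46) + 2·(4/46) + 5·(1/46) = 7/23.
E[X | Y = 4] = (7/23) / (5/23) = 7/5.

7/5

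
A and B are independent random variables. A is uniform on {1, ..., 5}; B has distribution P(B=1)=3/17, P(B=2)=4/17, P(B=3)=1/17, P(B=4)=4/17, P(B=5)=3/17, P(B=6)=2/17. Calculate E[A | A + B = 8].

P(A + B = 8) = 2/17.
Summing A·P(x,y) over outcomes with A + B = 8 gives 2/5.
E[A | A + B = 8] = (2/5) / (2/17) = 17/5.

17/5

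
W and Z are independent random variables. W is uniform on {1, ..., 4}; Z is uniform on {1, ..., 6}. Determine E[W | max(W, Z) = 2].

P(max(W, Z) = 2) = 1/8.
Summing W·P(x,y) over outcomes with max(W, Z) = 2 gives 5/24.
E[W | max(W, Z) = 2] = (5/24) / (1/8) = 5/3.

5/3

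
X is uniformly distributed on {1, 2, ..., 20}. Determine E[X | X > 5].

13

P(X > 5) = 3/4.
E[X | X > 5] = (39/4) / (3/4) = 13.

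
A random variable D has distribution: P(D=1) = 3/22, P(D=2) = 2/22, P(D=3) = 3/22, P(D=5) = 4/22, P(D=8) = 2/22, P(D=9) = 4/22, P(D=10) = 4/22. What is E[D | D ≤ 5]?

3

P(D ≤ 5) = 6/11.
Σ over the event: 1·3/22 + 2·1/11 + 3·3/22 + 5·2/11 = 18/11.
E[D | D ≤ 5] = (18/11) / (6/11) = 3.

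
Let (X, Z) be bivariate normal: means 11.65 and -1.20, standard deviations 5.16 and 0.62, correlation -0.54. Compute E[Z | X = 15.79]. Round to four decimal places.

-1.4686

For a bivariate normal, E[Z | X=x] = μ_Z + ρ·(σ_Z/σ_X)·(x − μ_X).
E[Z | X=15.79] = -1.20 + (-0.54)·(0.62/5.16)·(15.79 − (11.65)) = -1.20 + (-0.064884)·(4.14) = -1.4686.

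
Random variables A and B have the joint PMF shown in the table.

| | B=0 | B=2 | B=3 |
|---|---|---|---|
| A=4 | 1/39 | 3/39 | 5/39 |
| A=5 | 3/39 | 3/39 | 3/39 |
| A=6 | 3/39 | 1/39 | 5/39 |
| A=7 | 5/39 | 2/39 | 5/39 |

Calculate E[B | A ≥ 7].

19/12

P(A ≥ 7) = 4/13.
Summing B·P(A=x,B=y) over the conditioning event gives 19/39.
E[B | A ≥ 7] = (19/39) / (4/13) = 19/12.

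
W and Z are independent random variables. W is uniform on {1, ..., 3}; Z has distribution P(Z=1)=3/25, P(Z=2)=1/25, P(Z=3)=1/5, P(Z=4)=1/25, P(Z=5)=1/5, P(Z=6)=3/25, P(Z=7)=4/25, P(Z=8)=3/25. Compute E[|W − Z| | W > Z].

10/7

P(W > Z) = 7/75.
Summing |W−Z|·P(x,y) over outcomes with W > Z gives 2/15.
E[|W − Z| | W > Z] = (2/15) / (7/75) = 10/7.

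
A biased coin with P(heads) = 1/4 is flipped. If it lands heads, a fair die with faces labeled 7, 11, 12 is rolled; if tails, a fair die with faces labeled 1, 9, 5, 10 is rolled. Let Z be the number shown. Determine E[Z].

115/16

E[Z | heads] = (7+11+12)/3 = 10.
E[Z | tails] = (1+9+5+10)/4 = 25/4.
By the law of total expectation,
E[Z] = (1/4)·(10) + (3/4)·(25/4) = 115/16.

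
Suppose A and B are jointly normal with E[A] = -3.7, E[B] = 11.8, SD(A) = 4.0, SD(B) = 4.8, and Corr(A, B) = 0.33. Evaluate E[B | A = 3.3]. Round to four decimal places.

E[B | A=x] = μ_B + ρ(σ_B/σ_A)(x − μ_A) for jointly normal variables.
E[B | A=3.3] = 11.8 + (0.33)·(4.8/4.0)·(3.3 − (-3.7)) = 11.8 + (0.396)·(7) = 14.5720.

14.5720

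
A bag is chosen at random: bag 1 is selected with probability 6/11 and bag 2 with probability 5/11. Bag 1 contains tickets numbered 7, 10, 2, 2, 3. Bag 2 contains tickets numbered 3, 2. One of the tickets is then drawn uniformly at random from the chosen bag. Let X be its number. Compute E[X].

E[X | bag 1] = (7+10+2+2+3)/5 = 24/5.
E[X | bag 2] = (3+2)/2 = 5/2.
By the law of total expectation,
E[X] = (6/11)·(24/5) + (5/11)·(5/2) = 413/110.

413/110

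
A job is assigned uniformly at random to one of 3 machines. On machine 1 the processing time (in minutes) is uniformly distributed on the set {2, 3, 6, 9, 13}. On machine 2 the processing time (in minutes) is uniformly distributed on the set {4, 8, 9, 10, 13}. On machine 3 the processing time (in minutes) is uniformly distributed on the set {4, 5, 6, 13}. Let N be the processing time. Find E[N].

E[N | machine 1] = (2+3+6+9+13)/5 = 33/5.
E[N | machine 2] = (4+8+9+10+13)/5 = 44/5.
E[N | machine 3] = (4+5+6+13)/4 = 7.
By the law of total expectation,
E[N] = (1/3)·(33/5) + (1/3)·(44/5) + (1/3)·(7) = 112/15.

112/15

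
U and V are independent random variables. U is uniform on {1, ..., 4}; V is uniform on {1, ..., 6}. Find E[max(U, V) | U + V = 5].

7/2

Outcomes with U + V = 5: (1,4), (2,3), (3,2), (4,1), each with probability 1/24.
E[max(U, V) | U + V = 5] = (4 + 3 + 3 + 4) / 4 = 7/2.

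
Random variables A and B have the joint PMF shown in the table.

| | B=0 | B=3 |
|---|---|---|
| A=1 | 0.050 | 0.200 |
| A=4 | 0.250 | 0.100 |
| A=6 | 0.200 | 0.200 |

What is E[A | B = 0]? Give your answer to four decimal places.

4.5000

P(B = 0) = 0.500.
Σ A·P over the event = 1·(0.050) + 4·(0.250) + 6·(0.200) = 2.250.
E[A | B = 0] = (2.250) / (0.500) = 4.5000.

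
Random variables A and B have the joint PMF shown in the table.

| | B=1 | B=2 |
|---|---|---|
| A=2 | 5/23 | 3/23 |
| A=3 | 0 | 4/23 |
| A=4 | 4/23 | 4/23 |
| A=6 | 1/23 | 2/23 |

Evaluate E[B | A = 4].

P(A = 4) = 8/23.
Σ B·P over the event = 1·(4/23) + 2·(4/23) = 12/23.
E[B | A = 4] = (12/23) / (8/23) = 3/2.

3/2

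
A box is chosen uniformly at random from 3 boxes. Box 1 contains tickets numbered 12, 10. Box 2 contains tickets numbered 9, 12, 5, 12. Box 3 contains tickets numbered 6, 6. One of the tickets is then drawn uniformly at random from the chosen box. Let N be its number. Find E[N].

E[N | box 1] = (12+10)/2 = 11.
E[N | box 2] = (9+12+5+12)/4 = 19/2.
E[N | box 3] = (6+6)/2 = 6.
E[N] = (1/3)·(11) + (1/3)·(19/2) + (1/3)·(6) = 53/6.

53/6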